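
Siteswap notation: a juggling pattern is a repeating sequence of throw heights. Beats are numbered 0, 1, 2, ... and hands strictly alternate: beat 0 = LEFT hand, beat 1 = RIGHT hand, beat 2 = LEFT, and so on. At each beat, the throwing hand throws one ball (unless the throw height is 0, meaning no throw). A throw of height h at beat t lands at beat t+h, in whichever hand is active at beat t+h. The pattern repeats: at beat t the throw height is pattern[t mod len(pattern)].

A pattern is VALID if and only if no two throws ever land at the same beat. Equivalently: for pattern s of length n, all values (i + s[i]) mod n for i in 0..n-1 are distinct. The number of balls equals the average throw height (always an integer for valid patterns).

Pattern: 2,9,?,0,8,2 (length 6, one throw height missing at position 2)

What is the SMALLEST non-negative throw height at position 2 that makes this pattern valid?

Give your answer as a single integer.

i=0: (0 + 2) mod 6 = 2
i=1: (1 + 9) mod 6 = 4
i=2: s[i]=? (unknown)
i=3: (3 + 0) mod 6 = 3
i=4: (4 + 8) mod 6 = 0
i=5: (5 + 2) mod 6 = 1
Known residues: [0, 1, 2, 3, 4]; need a permutation of 0..5, so missing residue r = 5
Need (2 + s) mod 6 = 5; smallest s = (5 - 2) mod 6 = 3

Answer: 3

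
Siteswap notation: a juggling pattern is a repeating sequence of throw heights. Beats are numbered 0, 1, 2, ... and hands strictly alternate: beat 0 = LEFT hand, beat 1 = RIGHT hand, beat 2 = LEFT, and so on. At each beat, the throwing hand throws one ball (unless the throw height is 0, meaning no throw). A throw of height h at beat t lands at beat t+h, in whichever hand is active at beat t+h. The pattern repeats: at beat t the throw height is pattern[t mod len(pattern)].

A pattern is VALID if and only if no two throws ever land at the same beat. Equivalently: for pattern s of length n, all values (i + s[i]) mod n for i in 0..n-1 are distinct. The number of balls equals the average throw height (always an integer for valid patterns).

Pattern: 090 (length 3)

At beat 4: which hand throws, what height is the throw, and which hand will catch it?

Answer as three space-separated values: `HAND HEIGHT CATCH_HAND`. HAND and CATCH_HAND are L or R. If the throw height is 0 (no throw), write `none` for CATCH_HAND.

Answer: L 9 R

Derivation:
Beat 4: 4 mod 2 = 0, so hand = L
Throw height = pattern[4 mod 3] = pattern[1] = 9
Lands at beat 4+9=13, 13 mod 2 = 1, so catch hand = R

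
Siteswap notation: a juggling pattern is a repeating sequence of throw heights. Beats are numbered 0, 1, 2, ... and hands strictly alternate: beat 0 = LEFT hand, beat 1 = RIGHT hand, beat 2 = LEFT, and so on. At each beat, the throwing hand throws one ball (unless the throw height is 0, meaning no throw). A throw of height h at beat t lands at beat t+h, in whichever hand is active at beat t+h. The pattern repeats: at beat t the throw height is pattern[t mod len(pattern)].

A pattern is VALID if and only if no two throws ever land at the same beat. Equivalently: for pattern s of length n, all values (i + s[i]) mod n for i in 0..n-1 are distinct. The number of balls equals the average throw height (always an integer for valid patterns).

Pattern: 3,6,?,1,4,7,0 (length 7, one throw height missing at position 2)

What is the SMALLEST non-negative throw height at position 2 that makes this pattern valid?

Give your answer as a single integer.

i=0: (0 + 3) mod 7 = 3
i=1: (1 + 6) mod 7 = 0
i=2: s[i]=? (unknown)
i=3: (3 + 1) mod 7 = 4
i=4: (4 + 4) mod 7 = 1
i=5: (5 + 7) mod 7 = 5
i=6: (6 + 0) mod 7 = 6
Known residues: [0, 1, 3, 4, 5, 6]; need a permutation of 0..6, so missing residue r = 2
Need (2 + s) mod 7 = 2; smallest s = (2 - 2) mod 7 = 0

Answer: 0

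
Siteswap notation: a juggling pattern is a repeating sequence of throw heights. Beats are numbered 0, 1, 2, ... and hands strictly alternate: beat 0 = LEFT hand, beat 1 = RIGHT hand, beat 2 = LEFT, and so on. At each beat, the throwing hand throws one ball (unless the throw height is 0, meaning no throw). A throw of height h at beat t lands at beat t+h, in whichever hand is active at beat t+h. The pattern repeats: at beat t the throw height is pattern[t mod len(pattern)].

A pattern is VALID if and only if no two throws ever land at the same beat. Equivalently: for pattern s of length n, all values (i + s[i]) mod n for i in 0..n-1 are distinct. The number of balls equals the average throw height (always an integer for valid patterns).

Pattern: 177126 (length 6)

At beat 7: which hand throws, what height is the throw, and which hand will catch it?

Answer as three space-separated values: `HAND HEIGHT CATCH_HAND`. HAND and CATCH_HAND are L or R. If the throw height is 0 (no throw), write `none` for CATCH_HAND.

Answer: R 7 L

Derivation:
Beat 7: 7 mod 2 = 1, so hand = R
Throw height = pattern[7 mod 6] = pattern[1] = 7
Lands at beat 7+7=14, 14 mod 2 = 0, so catch hand = L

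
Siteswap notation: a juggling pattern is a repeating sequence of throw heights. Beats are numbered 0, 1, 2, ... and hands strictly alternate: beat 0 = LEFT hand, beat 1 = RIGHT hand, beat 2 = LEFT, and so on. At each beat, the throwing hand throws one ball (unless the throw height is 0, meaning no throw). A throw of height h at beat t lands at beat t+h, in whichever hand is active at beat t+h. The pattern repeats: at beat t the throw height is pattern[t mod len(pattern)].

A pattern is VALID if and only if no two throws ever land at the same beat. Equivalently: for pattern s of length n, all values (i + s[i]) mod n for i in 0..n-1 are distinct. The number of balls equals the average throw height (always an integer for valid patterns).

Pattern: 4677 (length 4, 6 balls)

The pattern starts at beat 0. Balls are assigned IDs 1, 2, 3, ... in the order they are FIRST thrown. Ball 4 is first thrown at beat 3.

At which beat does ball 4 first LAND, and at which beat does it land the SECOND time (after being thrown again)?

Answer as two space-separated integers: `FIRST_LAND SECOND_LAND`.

Beat 0 (L): throw ball1 h=4 -> lands@4:L; in-air after throw: [b1@4:L]
Beat 1 (R): throw ball2 h=6 -> lands@7:R; in-air after throw: [b1@4:L b2@7:R]
Beat 2 (L): throw ball3 h=7 -> lands@9:R; in-air after throw: [b1@4:L b2@7:R b3@9:R]
Beat 3 (R): throw ball4 h=7 -> lands@10:L; in-air after throw: [b1@4:L b2@7:R b3@9:R b4@10:L]
Beat 4 (L): throw ball1 h=4 -> lands@8:L; in-air after throw: [b2@7:R b1@8:L b3@9:R b4@10:L]
Beat 5 (R): throw ball5 h=6 -> lands@11:R; in-air after throw: [b2@7:R b1@8:L b3@9:R b4@10:L b5@11:R]
Beat 6 (L): throw ball6 h=7 -> lands@13:R; in-air after throw: [b2@7:R b1@8:L b3@9:R b4@10:L b5@11:R b6@13:R]
Beat 7 (R): throw ball2 h=7 -> lands@14:L; in-air after throw: [b1@8:L b3@9:R b4@10:L b5@11:R b6@13:R b2@14:L]
Beat 8 (L): throw ball1 h=4 -> lands@12:L; in-air after throw: [b3@9:R b4@10:L b5@11:R b1@12:L b6@13:R b2@14:L]
Beat 9 (R): throw ball3 h=6 -> lands@15:R; in-air after throw: [b4@10:L b5@11:R b1@12:L b6@13:R b2@14:L b3@15:R]
Beat 10 (L): throw ball4 h=7 -> lands@17:R; in-air after throw: [b5@11:R b1@12:L b6@13:R b2@14:L b3@15:R b4@17:R]
Beat 11 (R): throw ball5 h=7 -> lands@18:L; in-air after throw: [b1@12:L b6@13:R b2@14:L b3@15:R b4@17:R b5@18:L]
Beat 12 (L): throw ball1 h=4 -> lands@16:L; in-air after throw: [b6@13:R b2@14:L b3@15:R b1@16:L b4@17:R b5@18:L]
Beat 13 (R): throw ball6 h=6 -> lands@19:R; in-air after throw: [b2@14:L b3@15:R b1@16:L b4@17:R b5@18:L b6@19:R]
Beat 14 (L): throw ball2 h=7 -> lands@21:R; in-air after throw: [b3@15:R b1@16:L b4@17:R b5@18:L b6@19:R b2@21:R]
Beat 15 (R): throw ball3 h=7 -> lands@22:L; in-air after throw: [b1@16:L b4@17:R b5@18:L b6@19:R b2@21:R b3@22:L]
Beat 16 (L): throw ball1 h=4 -> lands@20:L; in-air after throw: [b4@17:R b5@18:L b6@19:R b1@20:L b2@21:R b3@22:L]
Beat 17 (R): throw ball4 h=6 -> lands@23:R; in-air after throw: [b5@18:L b6@19:R b1@20:L b2@21:R b3@22:L b4@23:R]
Ball 4: thrown@3 h=7 -> first land @10; rethrown@10 h=7 -> second land @17

Answer: 10 17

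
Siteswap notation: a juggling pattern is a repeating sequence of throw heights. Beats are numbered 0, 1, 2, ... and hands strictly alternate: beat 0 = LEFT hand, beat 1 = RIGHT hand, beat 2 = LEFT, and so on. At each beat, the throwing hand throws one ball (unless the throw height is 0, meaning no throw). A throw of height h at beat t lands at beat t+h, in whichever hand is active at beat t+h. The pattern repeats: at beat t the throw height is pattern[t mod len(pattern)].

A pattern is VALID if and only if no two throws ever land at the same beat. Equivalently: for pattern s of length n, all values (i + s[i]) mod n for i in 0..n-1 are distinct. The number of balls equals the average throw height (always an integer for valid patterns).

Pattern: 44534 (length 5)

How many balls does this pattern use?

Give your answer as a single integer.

Answer: 4

Derivation:
Pattern = [4, 4, 5, 3, 4], length n = 5
  position 0: throw height = 4, running sum = 4
  position 1: throw height = 4, running sum = 8
  position 2: throw height = 5, running sum = 13
  position 3: throw height = 3, running sum = 16
  position 4: throw height = 4, running sum = 20
Total sum = 20; balls = sum / n = 20 / 5 = 4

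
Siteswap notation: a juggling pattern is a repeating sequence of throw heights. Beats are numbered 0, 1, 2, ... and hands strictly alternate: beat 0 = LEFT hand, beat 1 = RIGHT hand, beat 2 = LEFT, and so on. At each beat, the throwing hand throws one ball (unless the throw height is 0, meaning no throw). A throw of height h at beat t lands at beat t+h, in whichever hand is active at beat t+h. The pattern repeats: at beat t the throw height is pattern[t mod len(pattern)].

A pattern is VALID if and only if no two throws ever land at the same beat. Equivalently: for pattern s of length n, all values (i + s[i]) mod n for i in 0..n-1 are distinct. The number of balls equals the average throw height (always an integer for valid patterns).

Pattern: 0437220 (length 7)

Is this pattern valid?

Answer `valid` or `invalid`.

Answer: invalid

Derivation:
i=0: (i + s[i]) mod n = (0 + 0) mod 7 = 0
i=1: (i + s[i]) mod n = (1 + 4) mod 7 = 5
i=2: (i + s[i]) mod n = (2 + 3) mod 7 = 5
i=3: (i + s[i]) mod n = (3 + 7) mod 7 = 3
i=4: (i + s[i]) mod n = (4 + 2) mod 7 = 6
i=5: (i + s[i]) mod n = (5 + 2) mod 7 = 0
i=6: (i + s[i]) mod n = (6 + 0) mod 7 = 6
Residues: [0, 5, 5, 3, 6, 0, 6], distinct: False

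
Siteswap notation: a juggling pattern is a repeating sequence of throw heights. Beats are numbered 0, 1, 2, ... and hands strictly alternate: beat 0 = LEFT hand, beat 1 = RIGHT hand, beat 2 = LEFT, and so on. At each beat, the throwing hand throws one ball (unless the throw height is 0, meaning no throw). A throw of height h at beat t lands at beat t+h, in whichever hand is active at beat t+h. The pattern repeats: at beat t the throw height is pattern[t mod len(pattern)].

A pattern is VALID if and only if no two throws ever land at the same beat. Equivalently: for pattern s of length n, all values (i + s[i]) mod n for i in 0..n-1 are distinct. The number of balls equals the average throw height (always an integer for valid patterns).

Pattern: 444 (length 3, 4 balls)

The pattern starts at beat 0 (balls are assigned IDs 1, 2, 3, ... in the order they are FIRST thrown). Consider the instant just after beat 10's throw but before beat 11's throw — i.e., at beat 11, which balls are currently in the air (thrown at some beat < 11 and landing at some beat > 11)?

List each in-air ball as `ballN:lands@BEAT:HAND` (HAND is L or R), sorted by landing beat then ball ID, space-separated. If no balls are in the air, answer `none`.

Answer: ball1:lands@12:L ball2:lands@13:R ball3:lands@14:L

Derivation:
Beat 0 (L): throw ball1 h=4 -> lands@4:L; in-air after throw: [b1@4:L]
Beat 1 (R): throw ball2 h=4 -> lands@5:R; in-air after throw: [b1@4:L b2@5:R]
Beat 2 (L): throw ball3 h=4 -> lands@6:L; in-air after throw: [b1@4:L b2@5:R b3@6:L]
Beat 3 (R): throw ball4 h=4 -> lands@7:R; in-air after throw: [b1@4:L b2@5:R b3@6:L b4@7:R]
Beat 4 (L): throw ball1 h=4 -> lands@8:L; in-air after throw: [b2@5:R b3@6:L b4@7:R b1@8:L]
Beat 5 (R): throw ball2 h=4 -> lands@9:R; in-air after throw: [b3@6:L b4@7:R b1@8:L b2@9:R]
Beat 6 (L): throw ball3 h=4 -> lands@10:L; in-air after throw: [b4@7:R b1@8:L b2@9:R b3@10:L]
Beat 7 (R): throw ball4 h=4 -> lands@11:R; in-air after throw: [b1@8:L b2@9:R b3@10:L b4@11:R]
Beat 8 (L): throw ball1 h=4 -> lands@12:L; in-air after throw: [b2@9:R b3@10:L b4@11:R b1@12:L]
Beat 9 (R): throw ball2 h=4 -> lands@13:R; in-air after throw: [b3@10:L b4@11:R b1@12:L b2@13:R]
Beat 10 (L): throw ball3 h=4 -> lands@14:L; in-air after throw: [b4@11:R b1@12:L b2@13:R b3@14:L]
Beat 11 (R): throw ball4 h=4 -> lands@15:R; in-air after throw: [b1@12:L b2@13:R b3@14:L b4@15:R]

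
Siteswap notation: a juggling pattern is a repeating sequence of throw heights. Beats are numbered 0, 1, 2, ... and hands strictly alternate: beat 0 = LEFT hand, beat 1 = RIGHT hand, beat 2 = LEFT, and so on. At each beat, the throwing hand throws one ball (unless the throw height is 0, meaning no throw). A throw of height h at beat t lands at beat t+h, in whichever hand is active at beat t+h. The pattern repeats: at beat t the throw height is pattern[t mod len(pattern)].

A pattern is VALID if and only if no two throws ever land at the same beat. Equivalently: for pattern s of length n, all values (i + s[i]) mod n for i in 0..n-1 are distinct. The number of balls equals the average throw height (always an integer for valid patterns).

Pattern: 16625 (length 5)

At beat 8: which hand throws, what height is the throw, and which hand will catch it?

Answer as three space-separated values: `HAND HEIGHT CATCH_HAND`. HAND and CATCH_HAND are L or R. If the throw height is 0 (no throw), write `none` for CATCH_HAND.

Beat 8: 8 mod 2 = 0, so hand = L
Throw height = pattern[8 mod 5] = pattern[3] = 2
Lands at beat 8+2=10, 10 mod 2 = 0, so catch hand = L

Answer: L 2 L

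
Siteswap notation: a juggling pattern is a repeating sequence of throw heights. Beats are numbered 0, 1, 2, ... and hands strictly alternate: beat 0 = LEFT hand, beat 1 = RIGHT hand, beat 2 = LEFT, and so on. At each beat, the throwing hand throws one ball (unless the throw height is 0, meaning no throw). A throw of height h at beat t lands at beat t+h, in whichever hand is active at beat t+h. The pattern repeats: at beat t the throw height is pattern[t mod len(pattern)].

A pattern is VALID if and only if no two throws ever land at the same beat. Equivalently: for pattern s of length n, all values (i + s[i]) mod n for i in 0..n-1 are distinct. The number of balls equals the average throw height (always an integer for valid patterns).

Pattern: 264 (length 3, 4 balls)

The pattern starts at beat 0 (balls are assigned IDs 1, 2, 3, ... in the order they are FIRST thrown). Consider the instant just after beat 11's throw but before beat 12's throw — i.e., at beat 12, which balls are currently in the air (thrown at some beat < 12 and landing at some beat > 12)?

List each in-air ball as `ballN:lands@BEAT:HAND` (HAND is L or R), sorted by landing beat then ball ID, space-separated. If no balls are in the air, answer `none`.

Beat 0 (L): throw ball1 h=2 -> lands@2:L; in-air after throw: [b1@2:L]
Beat 1 (R): throw ball2 h=6 -> lands@7:R; in-air after throw: [b1@2:L b2@7:R]
Beat 2 (L): throw ball1 h=4 -> lands@6:L; in-air after throw: [b1@6:L b2@7:R]
Beat 3 (R): throw ball3 h=2 -> lands@5:R; in-air after throw: [b3@5:R b1@6:L b2@7:R]
Beat 4 (L): throw ball4 h=6 -> lands@10:L; in-air after throw: [b3@5:R b1@6:L b2@7:R b4@10:L]
Beat 5 (R): throw ball3 h=4 -> lands@9:R; in-air after throw: [b1@6:L b2@7:R b3@9:R b4@10:L]
Beat 6 (L): throw ball1 h=2 -> lands@8:L; in-air after throw: [b2@7:R b1@8:L b3@9:R b4@10:L]
Beat 7 (R): throw ball2 h=6 -> lands@13:R; in-air after throw: [b1@8:L b3@9:R b4@10:L b2@13:R]
Beat 8 (L): throw ball1 h=4 -> lands@12:L; in-air after throw: [b3@9:R b4@10:L b1@12:L b2@13:R]
Beat 9 (R): throw ball3 h=2 -> lands@11:R; in-air after throw: [b4@10:L b3@11:R b1@12:L b2@13:R]
Beat 10 (L): throw ball4 h=6 -> lands@16:L; in-air after throw: [b3@11:R b1@12:L b2@13:R b4@16:L]
Beat 11 (R): throw ball3 h=4 -> lands@15:R; in-air after throw: [b1@12:L b2@13:R b3@15:R b4@16:L]
Beat 12 (L): throw ball1 h=2 -> lands@14:L; in-air after throw: [b2@13:R b1@14:L b3@15:R b4@16:L]

Answer: ball2:lands@13:R ball3:lands@15:R ball4:lands@16:L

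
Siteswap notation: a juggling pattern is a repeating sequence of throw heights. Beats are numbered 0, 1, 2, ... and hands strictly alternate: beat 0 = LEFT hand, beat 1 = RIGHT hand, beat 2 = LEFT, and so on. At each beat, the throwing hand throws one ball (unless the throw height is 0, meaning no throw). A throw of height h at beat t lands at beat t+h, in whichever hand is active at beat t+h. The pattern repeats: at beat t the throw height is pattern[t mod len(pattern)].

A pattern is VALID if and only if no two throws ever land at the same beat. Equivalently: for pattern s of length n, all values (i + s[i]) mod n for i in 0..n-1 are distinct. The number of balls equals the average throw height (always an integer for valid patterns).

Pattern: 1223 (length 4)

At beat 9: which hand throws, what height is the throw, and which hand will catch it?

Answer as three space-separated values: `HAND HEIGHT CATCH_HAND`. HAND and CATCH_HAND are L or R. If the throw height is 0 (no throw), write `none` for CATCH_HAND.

Beat 9: 9 mod 2 = 1, so hand = R
Throw height = pattern[9 mod 4] = pattern[1] = 2
Lands at beat 9+2=11, 11 mod 2 = 1, so catch hand = R

Answer: R 2 R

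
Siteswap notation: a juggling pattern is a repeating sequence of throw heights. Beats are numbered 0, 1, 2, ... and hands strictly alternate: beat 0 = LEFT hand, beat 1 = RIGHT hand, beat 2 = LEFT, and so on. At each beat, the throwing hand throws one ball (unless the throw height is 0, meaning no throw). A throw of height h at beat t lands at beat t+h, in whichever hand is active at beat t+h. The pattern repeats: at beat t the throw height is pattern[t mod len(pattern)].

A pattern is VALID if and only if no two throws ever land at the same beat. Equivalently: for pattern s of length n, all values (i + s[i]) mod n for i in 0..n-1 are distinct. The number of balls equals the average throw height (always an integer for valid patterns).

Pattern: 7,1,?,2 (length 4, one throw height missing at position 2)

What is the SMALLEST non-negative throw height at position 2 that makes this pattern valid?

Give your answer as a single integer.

Answer: 2

Derivation:
i=0: (0 + 7) mod 4 = 3
i=1: (1 + 1) mod 4 = 2
i=2: s[i]=? (unknown)
i=3: (3 + 2) mod 4 = 1
Known residues: [1, 2, 3]; need a permutation of 0..3, so missing residue r = 0
Need (2 + s) mod 4 = 0; smallest s = (0 - 2) mod 4 = 2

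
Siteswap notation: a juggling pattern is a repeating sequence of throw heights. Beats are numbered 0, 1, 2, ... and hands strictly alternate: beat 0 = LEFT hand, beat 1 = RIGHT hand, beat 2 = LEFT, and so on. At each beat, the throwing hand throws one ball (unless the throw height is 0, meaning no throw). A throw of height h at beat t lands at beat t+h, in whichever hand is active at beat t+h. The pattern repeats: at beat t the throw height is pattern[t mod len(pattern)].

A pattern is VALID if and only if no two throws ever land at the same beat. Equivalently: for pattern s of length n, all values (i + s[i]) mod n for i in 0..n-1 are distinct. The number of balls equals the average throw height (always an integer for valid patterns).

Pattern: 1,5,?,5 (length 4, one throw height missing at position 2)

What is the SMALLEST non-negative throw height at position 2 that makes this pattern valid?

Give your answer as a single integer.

i=0: (0 + 1) mod 4 = 1
i=1: (1 + 5) mod 4 = 2
i=2: s[i]=? (unknown)
i=3: (3 + 5) mod 4 = 0
Known residues: [0, 1, 2]; need a permutation of 0..3, so missing residue r = 3
Need (2 + s) mod 4 = 3; smallest s = (3 - 2) mod 4 = 1

Answer: 1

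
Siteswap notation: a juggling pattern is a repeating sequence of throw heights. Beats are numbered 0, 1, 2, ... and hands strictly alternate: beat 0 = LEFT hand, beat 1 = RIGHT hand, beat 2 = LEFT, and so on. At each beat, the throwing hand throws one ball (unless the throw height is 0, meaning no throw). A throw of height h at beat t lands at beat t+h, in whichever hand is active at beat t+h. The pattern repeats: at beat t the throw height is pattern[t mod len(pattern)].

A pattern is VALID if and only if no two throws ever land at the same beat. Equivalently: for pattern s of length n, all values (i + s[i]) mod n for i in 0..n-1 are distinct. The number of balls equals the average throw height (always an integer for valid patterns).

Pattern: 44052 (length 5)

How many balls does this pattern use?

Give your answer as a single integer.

Pattern = [4, 4, 0, 5, 2], length n = 5
  position 0: throw height = 4, running sum = 4
  position 1: throw height = 4, running sum = 8
  position 2: throw height = 0, running sum = 8
  position 3: throw height = 5, running sum = 13
  position 4: throw height = 2, running sum = 15
Total sum = 15; balls = sum / n = 15 / 5 = 3

Answer: 3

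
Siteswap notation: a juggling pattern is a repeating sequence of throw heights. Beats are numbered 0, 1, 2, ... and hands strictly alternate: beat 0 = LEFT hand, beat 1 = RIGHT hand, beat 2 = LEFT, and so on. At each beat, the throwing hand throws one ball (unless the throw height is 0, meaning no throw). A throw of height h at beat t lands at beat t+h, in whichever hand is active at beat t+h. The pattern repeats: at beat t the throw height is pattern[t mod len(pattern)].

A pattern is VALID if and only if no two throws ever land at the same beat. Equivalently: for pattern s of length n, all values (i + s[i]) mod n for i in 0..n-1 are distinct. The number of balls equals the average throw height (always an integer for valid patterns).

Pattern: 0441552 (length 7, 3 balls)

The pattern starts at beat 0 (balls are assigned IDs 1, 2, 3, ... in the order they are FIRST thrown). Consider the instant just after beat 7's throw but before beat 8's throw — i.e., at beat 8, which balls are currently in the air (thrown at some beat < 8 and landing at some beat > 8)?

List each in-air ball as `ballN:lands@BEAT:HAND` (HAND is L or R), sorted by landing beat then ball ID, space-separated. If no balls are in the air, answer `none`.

Answer: ball3:lands@9:R ball1:lands@10:L

Derivation:
Beat 1 (R): throw ball1 h=4 -> lands@5:R; in-air after throw: [b1@5:R]
Beat 2 (L): throw ball2 h=4 -> lands@6:L; in-air after throw: [b1@5:R b2@6:L]
Beat 3 (R): throw ball3 h=1 -> lands@4:L; in-air after throw: [b3@4:L b1@5:R b2@6:L]
Beat 4 (L): throw ball3 h=5 -> lands@9:R; in-air after throw: [b1@5:R b2@6:L b3@9:R]
Beat 5 (R): throw ball1 h=5 -> lands@10:L; in-air after throw: [b2@6:L b3@9:R b1@10:L]
Beat 6 (L): throw ball2 h=2 -> lands@8:L; in-air after throw: [b2@8:L b3@9:R b1@10:L]
Beat 8 (L): throw ball2 h=4 -> lands@12:L; in-air after throw: [b3@9:R b1@10:L b2@12:L]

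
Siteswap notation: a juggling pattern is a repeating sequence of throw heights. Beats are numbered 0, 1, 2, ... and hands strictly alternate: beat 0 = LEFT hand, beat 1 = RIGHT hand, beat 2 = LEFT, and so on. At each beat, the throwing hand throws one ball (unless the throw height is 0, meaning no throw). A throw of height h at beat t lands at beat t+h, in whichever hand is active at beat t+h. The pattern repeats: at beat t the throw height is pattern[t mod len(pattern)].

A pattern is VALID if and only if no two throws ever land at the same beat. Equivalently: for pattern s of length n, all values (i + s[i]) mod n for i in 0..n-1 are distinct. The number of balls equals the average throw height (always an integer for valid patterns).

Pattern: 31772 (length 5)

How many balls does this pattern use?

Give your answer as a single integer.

Answer: 4

Derivation:
Pattern = [3, 1, 7, 7, 2], length n = 5
  position 0: throw height = 3, running sum = 3
  position 1: throw height = 1, running sum = 4
  position 2: throw height = 7, running sum = 11
  position 3: throw height = 7, running sum = 18
  position 4: throw height = 2, running sum = 20
Total sum = 20; balls = sum / n = 20 / 5 = 4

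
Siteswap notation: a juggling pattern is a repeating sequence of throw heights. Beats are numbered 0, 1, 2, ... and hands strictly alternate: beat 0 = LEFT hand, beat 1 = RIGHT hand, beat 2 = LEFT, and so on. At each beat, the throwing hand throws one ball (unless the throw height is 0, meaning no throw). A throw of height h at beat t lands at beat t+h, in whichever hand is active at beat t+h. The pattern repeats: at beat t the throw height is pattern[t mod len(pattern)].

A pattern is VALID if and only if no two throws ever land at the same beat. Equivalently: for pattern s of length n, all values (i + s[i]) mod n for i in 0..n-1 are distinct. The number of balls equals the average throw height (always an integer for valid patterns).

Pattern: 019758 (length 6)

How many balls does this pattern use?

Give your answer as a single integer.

Pattern = [0, 1, 9, 7, 5, 8], length n = 6
  position 0: throw height = 0, running sum = 0
  position 1: throw height = 1, running sum = 1
  position 2: throw height = 9, running sum = 10
  position 3: throw height = 7, running sum = 17
  position 4: throw height = 5, running sum = 22
  position 5: throw height = 8, running sum = 30
Total sum = 30; balls = sum / n = 30 / 6 = 5

Answer: 5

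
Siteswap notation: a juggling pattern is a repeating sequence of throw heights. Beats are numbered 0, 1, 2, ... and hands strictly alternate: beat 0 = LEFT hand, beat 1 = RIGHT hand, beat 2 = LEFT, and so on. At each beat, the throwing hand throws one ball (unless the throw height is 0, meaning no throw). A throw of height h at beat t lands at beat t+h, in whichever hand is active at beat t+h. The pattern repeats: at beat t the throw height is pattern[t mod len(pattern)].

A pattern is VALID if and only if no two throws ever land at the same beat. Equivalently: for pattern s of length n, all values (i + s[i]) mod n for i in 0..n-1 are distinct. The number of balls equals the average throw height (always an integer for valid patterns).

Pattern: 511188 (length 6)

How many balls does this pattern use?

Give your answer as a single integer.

Pattern = [5, 1, 1, 1, 8, 8], length n = 6
  position 0: throw height = 5, running sum = 5
  position 1: throw height = 1, running sum = 6
  position 2: throw height = 1, running sum = 7
  position 3: throw height = 1, running sum = 8
  position 4: throw height = 8, running sum = 16
  position 5: throw height = 8, running sum = 24
Total sum = 24; balls = sum / n = 24 / 6 = 4

Answer: 4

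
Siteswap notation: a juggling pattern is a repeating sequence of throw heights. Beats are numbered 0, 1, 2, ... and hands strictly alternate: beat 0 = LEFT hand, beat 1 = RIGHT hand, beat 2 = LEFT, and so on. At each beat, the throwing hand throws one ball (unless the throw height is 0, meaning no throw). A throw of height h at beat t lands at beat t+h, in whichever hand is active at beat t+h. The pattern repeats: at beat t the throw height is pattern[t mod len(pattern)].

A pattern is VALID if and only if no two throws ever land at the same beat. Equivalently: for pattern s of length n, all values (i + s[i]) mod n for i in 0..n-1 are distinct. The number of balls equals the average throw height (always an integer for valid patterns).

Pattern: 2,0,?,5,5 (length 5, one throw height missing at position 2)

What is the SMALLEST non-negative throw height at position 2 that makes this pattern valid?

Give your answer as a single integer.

i=0: (0 + 2) mod 5 = 2
i=1: (1 + 0) mod 5 = 1
i=2: s[i]=? (unknown)
i=3: (3 + 5) mod 5 = 3
i=4: (4 + 5) mod 5 = 4
Known residues: [1, 2, 3, 4]; need a permutation of 0..4, so missing residue r = 0
Need (2 + s) mod 5 = 0; smallest s = (0 - 2) mod 5 = 3

Answer: 3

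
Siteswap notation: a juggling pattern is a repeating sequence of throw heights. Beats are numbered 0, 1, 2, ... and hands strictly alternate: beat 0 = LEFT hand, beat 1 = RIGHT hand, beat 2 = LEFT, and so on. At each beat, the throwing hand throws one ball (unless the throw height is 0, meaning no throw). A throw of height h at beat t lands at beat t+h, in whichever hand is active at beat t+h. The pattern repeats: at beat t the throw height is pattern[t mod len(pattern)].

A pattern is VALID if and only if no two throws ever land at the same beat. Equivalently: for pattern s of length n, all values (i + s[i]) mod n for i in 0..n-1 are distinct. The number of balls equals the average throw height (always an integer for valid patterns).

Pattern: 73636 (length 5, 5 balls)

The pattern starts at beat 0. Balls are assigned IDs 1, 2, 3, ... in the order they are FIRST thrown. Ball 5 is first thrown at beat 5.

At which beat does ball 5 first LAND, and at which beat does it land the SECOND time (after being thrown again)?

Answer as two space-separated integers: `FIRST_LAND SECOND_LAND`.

Beat 0 (L): throw ball1 h=7 -> lands@7:R; in-air after throw: [b1@7:R]
Beat 1 (R): throw ball2 h=3 -> lands@4:L; in-air after throw: [b2@4:L b1@7:R]
Beat 2 (L): throw ball3 h=6 -> lands@8:L; in-air after throw: [b2@4:L b1@7:R b3@8:L]
Beat 3 (R): throw ball4 h=3 -> lands@6:L; in-air after throw: [b2@4:L b4@6:L b1@7:R b3@8:L]
Beat 4 (L): throw ball2 h=6 -> lands@10:L; in-air after throw: [b4@6:L b1@7:R b3@8:L b2@10:L]
Beat 5 (R): throw ball5 h=7 -> lands@12:L; in-air after throw: [b4@6:L b1@7:R b3@8:L b2@10:L b5@12:L]
Beat 6 (L): throw ball4 h=3 -> lands@9:R; in-air after throw: [b1@7:R b3@8:L b4@9:R b2@10:L b5@12:L]
Beat 7 (R): throw ball1 h=6 -> lands@13:R; in-air after throw: [b3@8:L b4@9:R b2@10:L b5@12:L b1@13:R]
Beat 8 (L): throw ball3 h=3 -> lands@11:R; in-air after throw: [b4@9:R b2@10:L b3@11:R b5@12:L b1@13:R]
Beat 9 (R): throw ball4 h=6 -> lands@15:R; in-air after throw: [b2@10:L b3@11:R b5@12:L b1@13:R b4@15:R]
Beat 10 (L): throw ball2 h=7 -> lands@17:R; in-air after throw: [b3@11:R b5@12:L b1@13:R b4@15:R b2@17:R]
Beat 11 (R): throw ball3 h=3 -> lands@14:L; in-air after throw: [b5@12:L b1@13:R b3@14:L b4@15:R b2@17:R]
Beat 12 (L): throw ball5 h=6 -> lands@18:L; in-air after throw: [b1@13:R b3@14:L b4@15:R b2@17:R b5@18:L]
Beat 13 (R): throw ball1 h=3 -> lands@16:L; in-air after throw: [b3@14:L b4@15:R b1@16:L b2@17:R b5@18:L]
Beat 14 (L): throw ball3 h=6 -> lands@20:L; in-air after throw: [b4@15:R b1@16:L b2@17:R b5@18:L b3@20:L]
Beat 15 (R): throw ball4 h=7 -> lands@22:L; in-air after throw: [b1@16:L b2@17:R b5@18:L b3@20:L b4@22:L]
Beat 16 (L): throw ball1 h=3 -> lands@19:R; in-air after throw: [b2@17:R b5@18:L b1@19:R b3@20:L b4@22:L]
Beat 17 (R): throw ball2 h=6 -> lands@23:R; in-air after throw: [b5@18:L b1@19:R b3@20:L b4@22:L b2@23:R]
Beat 18 (L): throw ball5 h=3 -> lands@21:R; in-air after throw: [b1@19:R b3@20:L b5@21:R b4@22:L b2@23:R]
Ball 5: thrown@5 h=7 -> first land @12; rethrown@12 h=6 -> second land @18

Answer: 12 18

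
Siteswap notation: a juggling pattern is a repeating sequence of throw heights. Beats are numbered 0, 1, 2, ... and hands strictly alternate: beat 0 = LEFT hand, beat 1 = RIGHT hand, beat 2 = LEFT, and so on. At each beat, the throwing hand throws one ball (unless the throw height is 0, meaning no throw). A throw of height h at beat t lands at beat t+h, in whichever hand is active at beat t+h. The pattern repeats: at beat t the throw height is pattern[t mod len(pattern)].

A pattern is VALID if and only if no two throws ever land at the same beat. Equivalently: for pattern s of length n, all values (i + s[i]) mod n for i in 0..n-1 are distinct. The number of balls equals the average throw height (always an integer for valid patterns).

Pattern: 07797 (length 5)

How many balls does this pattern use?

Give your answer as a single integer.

Answer: 6

Derivation:
Pattern = [0, 7, 7, 9, 7], length n = 5
  position 0: throw height = 0, running sum = 0
  position 1: throw height = 7, running sum = 7
  position 2: throw height = 7, running sum = 14
  position 3: throw height = 9, running sum = 23
  position 4: throw height = 7, running sum = 30
Total sum = 30; balls = sum / n = 30 / 5 = 6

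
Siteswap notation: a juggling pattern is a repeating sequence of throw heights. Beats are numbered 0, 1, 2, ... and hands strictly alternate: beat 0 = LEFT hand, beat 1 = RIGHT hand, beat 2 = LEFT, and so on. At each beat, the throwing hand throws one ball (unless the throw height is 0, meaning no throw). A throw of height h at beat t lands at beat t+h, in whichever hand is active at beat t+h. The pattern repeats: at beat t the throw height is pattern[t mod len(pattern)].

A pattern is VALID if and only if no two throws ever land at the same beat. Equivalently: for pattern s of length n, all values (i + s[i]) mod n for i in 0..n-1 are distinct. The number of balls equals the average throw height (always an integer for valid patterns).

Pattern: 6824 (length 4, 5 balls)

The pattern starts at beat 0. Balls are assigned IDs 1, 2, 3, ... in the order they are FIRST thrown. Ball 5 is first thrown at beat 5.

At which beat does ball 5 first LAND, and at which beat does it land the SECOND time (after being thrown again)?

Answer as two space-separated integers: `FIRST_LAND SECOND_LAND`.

Answer: 13 21

Derivation:
Beat 0 (L): throw ball1 h=6 -> lands@6:L; in-air after throw: [b1@6:L]
Beat 1 (R): throw ball2 h=8 -> lands@9:R; in-air after throw: [b1@6:L b2@9:R]
Beat 2 (L): throw ball3 h=2 -> lands@4:L; in-air after throw: [b3@4:L b1@6:L b2@9:R]
Beat 3 (R): throw ball4 h=4 -> lands@7:R; in-air after throw: [b3@4:L b1@6:L b4@7:R b2@9:R]
Beat 4 (L): throw ball3 h=6 -> lands@10:L; in-air after throw: [b1@6:L b4@7:R b2@9:R b3@10:L]
Beat 5 (R): throw ball5 h=8 -> lands@13:R; in-air after throw: [b1@6:L b4@7:R b2@9:R b3@10:L b5@13:R]
Beat 6 (L): throw ball1 h=2 -> lands@8:L; in-air after throw: [b4@7:R b1@8:L b2@9:R b3@10:L b5@13:R]
Beat 7 (R): throw ball4 h=4 -> lands@11:R; in-air after throw: [b1@8:L b2@9:R b3@10:L b4@11:R b5@13:R]
Beat 8 (L): throw ball1 h=6 -> lands@14:L; in-air after throw: [b2@9:R b3@10:L b4@11:R b5@13:R b1@14:L]
Beat 9 (R): throw ball2 h=8 -> lands@17:R; in-air after throw: [b3@10:L b4@11:R b5@13:R b1@14:L b2@17:R]
Beat 10 (L): throw ball3 h=2 -> lands@12:L; in-air after throw: [b4@11:R b3@12:L b5@13:R b1@14:L b2@17:R]
Beat 11 (R): throw ball4 h=4 -> lands@15:R; in-air after throw: [b3@12:L b5@13:R b1@14:L b4@15:R b2@17:R]
Beat 12 (L): throw ball3 h=6 -> lands@18:L; in-air after throw: [b5@13:R b1@14:L b4@15:R b2@17:R b3@18:L]
Beat 13 (R): throw ball5 h=8 -> lands@21:R; in-air after throw: [b1@14:L b4@15:R b2@17:R b3@18:L b5@21:R]
Beat 14 (L): throw ball1 h=2 -> lands@16:L; in-air after throw: [b4@15:R b1@16:L b2@17:R b3@18:L b5@21:R]
Beat 15 (R): throw ball4 h=4 -> lands@19:R; in-air after throw: [b1@16:L b2@17:R b3@18:L b4@19:R b5@21:R]
Beat 16 (L): throw ball1 h=6 -> lands@22:L; in-air after throw: [b2@17:R b3@18:L b4@19:R b5@21:R b1@22:L]
Beat 17 (R): throw ball2 h=8 -> lands@25:R; in-air after throw: [b3@18:L b4@19:R b5@21:R b1@22:L b2@25:R]
Beat 18 (L): throw ball3 h=2 -> lands@20:L; in-air after throw: [b4@19:R b3@20:L b5@21:R b1@22:L b2@25:R]
Beat 19 (R): throw ball4 h=4 -> lands@23:R; in-air after throw: [b3@20:L b5@21:R b1@22:L b4@23:R b2@25:R]
Beat 20 (L): throw ball3 h=6 -> lands@26:L; in-air after throw: [b5@21:R b1@22:L b4@23:R b2@25:R b3@26:L]
Beat 21 (R): throw ball5 h=8 -> lands@29:R; in-air after throw: [b1@22:L b4@23:R b2@25:R b3@26:L b5@29:R]
Ball 5: thrown@5 h=8 -> first land @13; rethrown@13 h=8 -> second land @21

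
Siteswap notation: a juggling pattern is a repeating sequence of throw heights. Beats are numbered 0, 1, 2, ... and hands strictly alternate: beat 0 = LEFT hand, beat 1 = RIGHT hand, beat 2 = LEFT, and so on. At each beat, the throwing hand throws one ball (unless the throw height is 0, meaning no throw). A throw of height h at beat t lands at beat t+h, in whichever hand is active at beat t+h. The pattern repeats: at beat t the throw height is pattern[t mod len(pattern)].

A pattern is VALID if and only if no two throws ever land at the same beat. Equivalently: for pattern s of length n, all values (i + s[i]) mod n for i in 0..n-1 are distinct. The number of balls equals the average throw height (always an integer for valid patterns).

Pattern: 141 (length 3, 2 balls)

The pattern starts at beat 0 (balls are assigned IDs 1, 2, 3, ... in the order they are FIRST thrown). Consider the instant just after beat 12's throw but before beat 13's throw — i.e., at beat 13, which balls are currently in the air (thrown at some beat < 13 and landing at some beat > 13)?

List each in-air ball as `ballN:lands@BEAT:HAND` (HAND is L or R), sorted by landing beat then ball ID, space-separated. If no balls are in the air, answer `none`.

Beat 0 (L): throw ball1 h=1 -> lands@1:R; in-air after throw: [b1@1:R]
Beat 1 (R): throw ball1 h=4 -> lands@5:R; in-air after throw: [b1@5:R]
Beat 2 (L): throw ball2 h=1 -> lands@3:R; in-air after throw: [b2@3:R b1@5:R]
Beat 3 (R): throw ball2 h=1 -> lands@4:L; in-air after throw: [b2@4:L b1@5:R]
Beat 4 (L): throw ball2 h=4 -> lands@8:L; in-air after throw: [b1@5:R b2@8:L]
Beat 5 (R): throw ball1 h=1 -> lands@6:L; in-air after throw: [b1@6:L b2@8:L]
Beat 6 (L): throw ball1 h=1 -> lands@7:R; in-air after throw: [b1@7:R b2@8:L]
Beat 7 (R): throw ball1 h=4 -> lands@11:R; in-air after throw: [b2@8:L b1@11:R]
Beat 8 (L): throw ball2 h=1 -> lands@9:R; in-air after throw: [b2@9:R b1@11:R]
Beat 9 (R): throw ball2 h=1 -> lands@10:L; in-air after throw: [b2@10:L b1@11:R]
Beat 10 (L): throw ball2 h=4 -> lands@14:L; in-air after throw: [b1@11:R b2@14:L]
Beat 11 (R): throw ball1 h=1 -> lands@12:L; in-air after throw: [b1@12:L b2@14:L]
Beat 12 (L): throw ball1 h=1 -> lands@13:R; in-air after throw: [b1@13:R b2@14:L]
Beat 13 (R): throw ball1 h=4 -> lands@17:R; in-air after throw: [b2@14:L b1@17:R]

Answer: ball2:lands@14:L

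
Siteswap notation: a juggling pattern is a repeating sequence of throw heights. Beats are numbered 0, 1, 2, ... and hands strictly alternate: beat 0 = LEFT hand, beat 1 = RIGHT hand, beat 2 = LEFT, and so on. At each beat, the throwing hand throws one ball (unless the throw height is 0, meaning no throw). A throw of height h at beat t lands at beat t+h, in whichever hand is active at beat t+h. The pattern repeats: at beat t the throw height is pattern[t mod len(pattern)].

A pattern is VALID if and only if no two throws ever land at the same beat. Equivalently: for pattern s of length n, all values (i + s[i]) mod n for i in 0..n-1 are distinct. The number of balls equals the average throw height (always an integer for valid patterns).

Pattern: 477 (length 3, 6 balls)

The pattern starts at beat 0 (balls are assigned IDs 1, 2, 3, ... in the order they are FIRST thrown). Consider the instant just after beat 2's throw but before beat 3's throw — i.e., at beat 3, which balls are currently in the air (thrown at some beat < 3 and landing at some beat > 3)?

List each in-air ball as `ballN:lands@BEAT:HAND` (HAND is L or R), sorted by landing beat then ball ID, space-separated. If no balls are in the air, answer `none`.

Beat 0 (L): throw ball1 h=4 -> lands@4:L; in-air after throw: [b1@4:L]
Beat 1 (R): throw ball2 h=7 -> lands@8:L; in-air after throw: [b1@4:L b2@8:L]
Beat 2 (L): throw ball3 h=7 -> lands@9:R; in-air after throw: [b1@4:L b2@8:L b3@9:R]
Beat 3 (R): throw ball4 h=4 -> lands@7:R; in-air after throw: [b1@4:L b4@7:R b2@8:L b3@9:R]

Answer: ball1:lands@4:L ball2:lands@8:L ball3:lands@9:R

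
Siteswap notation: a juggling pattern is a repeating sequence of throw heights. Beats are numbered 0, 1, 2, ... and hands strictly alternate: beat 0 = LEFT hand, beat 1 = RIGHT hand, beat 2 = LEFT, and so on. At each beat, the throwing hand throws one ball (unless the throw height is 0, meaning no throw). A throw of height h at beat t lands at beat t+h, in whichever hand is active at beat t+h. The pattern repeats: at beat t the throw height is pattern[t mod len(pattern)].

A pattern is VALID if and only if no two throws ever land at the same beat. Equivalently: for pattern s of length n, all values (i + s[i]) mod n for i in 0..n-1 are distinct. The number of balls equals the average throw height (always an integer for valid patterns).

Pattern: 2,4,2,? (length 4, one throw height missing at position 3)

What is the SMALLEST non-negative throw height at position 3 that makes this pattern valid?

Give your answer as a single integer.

Answer: 0

Derivation:
i=0: (0 + 2) mod 4 = 2
i=1: (1 + 4) mod 4 = 1
i=2: (2 + 2) mod 4 = 0
i=3: s[i]=? (unknown)
Known residues: [0, 1, 2]; need a permutation of 0..3, so missing residue r = 3
Need (3 + s) mod 4 = 3; smallest s = (3 - 3) mod 4 = 0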